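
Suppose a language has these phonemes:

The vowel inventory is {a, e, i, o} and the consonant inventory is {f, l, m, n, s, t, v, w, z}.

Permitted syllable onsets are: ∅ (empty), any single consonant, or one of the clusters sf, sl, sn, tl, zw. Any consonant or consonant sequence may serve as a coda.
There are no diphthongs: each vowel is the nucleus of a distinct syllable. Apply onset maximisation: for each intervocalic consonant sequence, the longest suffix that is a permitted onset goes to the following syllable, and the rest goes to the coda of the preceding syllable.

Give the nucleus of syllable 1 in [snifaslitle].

i

Vowels present: i, a, i, e; each is a nucleus, giving 4 syllables.
The first nucleus (vowel 1 from the left) is /i/.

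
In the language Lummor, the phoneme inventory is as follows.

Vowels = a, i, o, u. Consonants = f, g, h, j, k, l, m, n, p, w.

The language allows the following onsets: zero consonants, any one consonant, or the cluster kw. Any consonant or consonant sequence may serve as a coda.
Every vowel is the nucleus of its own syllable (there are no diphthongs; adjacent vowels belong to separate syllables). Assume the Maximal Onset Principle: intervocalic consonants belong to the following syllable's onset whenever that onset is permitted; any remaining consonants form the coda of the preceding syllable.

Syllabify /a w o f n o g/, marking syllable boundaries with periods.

Nuclei (vowels): a, o, o → 3 syllables.
/a…o/ gap (V1→V2): /w/ → onset of the next syllable (single consonants are always licit onsets).
/o…o/ gap (V2→V3): /fn/; trying suffixes from longest down, /n/ is the first permitted one, so coda /f/ | onset /n/.

a.wof.nog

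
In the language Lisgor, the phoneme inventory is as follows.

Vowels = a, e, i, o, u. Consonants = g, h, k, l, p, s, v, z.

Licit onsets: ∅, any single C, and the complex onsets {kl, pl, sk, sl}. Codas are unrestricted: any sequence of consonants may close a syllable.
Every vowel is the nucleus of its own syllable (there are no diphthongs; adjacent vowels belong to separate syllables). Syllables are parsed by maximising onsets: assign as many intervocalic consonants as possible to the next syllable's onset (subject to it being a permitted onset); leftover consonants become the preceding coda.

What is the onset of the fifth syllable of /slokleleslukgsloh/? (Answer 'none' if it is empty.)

The vowels are o, e, e, u, o — 5 nuclei, so 5 syllables.
σ1/σ2 boundary: /kl/ is a licit onset in full, so it all attaches to the next syllable.
σ2/σ3 boundary: just /l/ — single C goes to the following onset.
σ3/σ4 boundary: /sl/ — entire cluster is a permitted onset → onset /sl/, coda ∅.
σ4/σ5 boundary: /kgsl/; trying suffixes from longest down, /sl/ is the first permitted one, so coda /kg/ | onset /sl/.
So the parse is slo.kle.le.slukg.sloh.
Syllable 5 is /sloh/: onset /sl/, nucleus /o/, coda /h/.

sl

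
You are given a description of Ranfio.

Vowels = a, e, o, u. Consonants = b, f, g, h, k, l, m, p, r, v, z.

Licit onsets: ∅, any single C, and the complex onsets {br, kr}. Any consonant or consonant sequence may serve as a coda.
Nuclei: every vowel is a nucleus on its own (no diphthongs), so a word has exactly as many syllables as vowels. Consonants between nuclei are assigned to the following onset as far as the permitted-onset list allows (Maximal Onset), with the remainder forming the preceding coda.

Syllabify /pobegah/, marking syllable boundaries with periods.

Vowels present: o, e, a; each is a nucleus, giving 3 syllables.
σ1/σ2 boundary: /b/ → onset of the next syllable (single consonants are always licit onsets).
σ2/σ3 boundary: /g/ → onset of the next syllable (single consonants are always licit onsets).

po.be.gah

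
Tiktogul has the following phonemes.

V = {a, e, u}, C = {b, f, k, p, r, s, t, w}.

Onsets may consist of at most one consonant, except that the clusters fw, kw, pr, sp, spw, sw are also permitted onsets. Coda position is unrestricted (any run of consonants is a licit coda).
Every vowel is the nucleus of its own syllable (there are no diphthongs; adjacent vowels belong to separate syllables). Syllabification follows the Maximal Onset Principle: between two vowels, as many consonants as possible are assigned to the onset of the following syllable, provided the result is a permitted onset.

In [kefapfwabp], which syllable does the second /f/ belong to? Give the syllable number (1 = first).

Vowels present: e, a, a; each is a nucleus, giving 3 syllables.
σ1/σ2 boundary: just /f/ — single C goes to the following onset.
σ2/σ3 boundary: /pfw/ splits as /p/ + /fw/ (/fw/ is the longest suffix that is a licit onset).
Syllabification: ke.fap.fwabp.
The second /f/ is in the onset of syllable 3 (/fwabp/).

3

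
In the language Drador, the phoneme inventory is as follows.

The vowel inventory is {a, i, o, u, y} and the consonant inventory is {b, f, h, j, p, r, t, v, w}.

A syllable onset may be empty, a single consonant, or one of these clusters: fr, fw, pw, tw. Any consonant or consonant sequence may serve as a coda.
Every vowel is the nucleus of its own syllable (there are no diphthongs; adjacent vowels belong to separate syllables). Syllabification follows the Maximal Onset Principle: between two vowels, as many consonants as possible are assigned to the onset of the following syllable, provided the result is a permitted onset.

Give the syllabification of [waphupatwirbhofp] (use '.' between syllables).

The vowels are a, u, a, i, o — 5 nuclei, so 5 syllables.
Between /a/ (V1) and /u/ (V2): /ph/; trying suffixes from longest down, /h/ is the first permitted one, so coda /p/ | onset /h/.
Between /u/ (V2) and /a/ (V3): /p/ → onset of the next syllable (single consonants are always licit onsets).
Between /a/ (V3) and /i/ (V4): cluster /tw/ — /tw/ is itself a permitted onset, so the whole cluster goes right; preceding coda = ∅.
Between /i/ (V4) and /o/ (V5): /rbh/ — longest licit onset from the right is /h/, leaving /rb/ as coda.

wap.hu.pa.twirb.hofp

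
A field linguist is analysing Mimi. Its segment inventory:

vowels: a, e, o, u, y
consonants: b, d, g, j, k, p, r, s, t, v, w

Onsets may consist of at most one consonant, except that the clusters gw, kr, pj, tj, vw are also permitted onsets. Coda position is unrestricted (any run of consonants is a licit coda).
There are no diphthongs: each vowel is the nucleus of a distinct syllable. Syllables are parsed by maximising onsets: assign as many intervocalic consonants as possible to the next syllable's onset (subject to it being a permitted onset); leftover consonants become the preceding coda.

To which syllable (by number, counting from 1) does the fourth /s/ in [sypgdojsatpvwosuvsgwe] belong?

5

Vowels present: y, o, a, o, u, e; each is a nucleus, giving 6 syllables.
σ1/σ2 boundary: cluster /pgd/ — the longest permitted-onset suffix is /d/; onset = /d/, preceding coda = /pg/.
σ2/σ3 boundary: /js/ splits as /j/ + /s/ (/s/ is the longest suffix that is a licit onset).
σ3/σ4 boundary: /tpvw/ splits as /tp/ + /vw/ (/vw/ is the longest suffix that is a licit onset).
σ4/σ5 boundary: /s/ is a single consonant, so it becomes the next onset.
σ5/σ6 boundary: /vsgw/; trying suffixes from longest down, /gw/ is the first permitted one, so coda /vs/ | onset /gw/.
So the parse is sypg.doj.satp.vwo.suvs.gwe.
The fourth /s/ is in the coda of syllable 5 (/suvs/).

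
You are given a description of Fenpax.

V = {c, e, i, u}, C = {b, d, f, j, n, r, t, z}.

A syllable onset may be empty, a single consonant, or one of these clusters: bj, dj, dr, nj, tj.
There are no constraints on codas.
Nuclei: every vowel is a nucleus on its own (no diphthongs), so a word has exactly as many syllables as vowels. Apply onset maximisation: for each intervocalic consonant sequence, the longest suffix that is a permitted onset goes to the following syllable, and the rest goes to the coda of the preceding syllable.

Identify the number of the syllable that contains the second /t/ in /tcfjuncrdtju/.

Vowels present: c, u, c, u; each is a nucleus, giving 4 syllables.
V1 /c/ – V2 /u/: /fj/ — longest licit onset from the right is /j/, leaving /f/ as coda.
V2 /u/ – V3 /c/: /n/ is a single consonant, so it becomes the next onset.
V3 /c/ – V4 /u/: /rdtj/ — longest licit onset from the right is /tj/, leaving /rd/ as coda.
Syllabification: tcf.ju.ncrd.tju.
The second /t/ is in the onset of syllable 4 (/tju/).

4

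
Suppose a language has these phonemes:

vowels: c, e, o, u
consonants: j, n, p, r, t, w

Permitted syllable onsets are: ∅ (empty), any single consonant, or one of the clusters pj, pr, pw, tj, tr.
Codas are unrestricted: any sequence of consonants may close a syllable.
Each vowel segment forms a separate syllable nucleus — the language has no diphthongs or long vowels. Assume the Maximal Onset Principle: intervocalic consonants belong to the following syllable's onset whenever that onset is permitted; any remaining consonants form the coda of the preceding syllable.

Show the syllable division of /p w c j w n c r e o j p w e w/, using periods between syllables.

The vowels are c, c, e, o, e — 5 nuclei, so 5 syllables.
Between /c/ (V1) and /c/ (V2): /jwn/; trying suffixes from longest down, /n/ is the first permitted one, so coda /jw/ | onset /n/.
Between /c/ (V2) and /e/ (V3): /r/ → onset of the next syllable (single consonants are always licit onsets).
Between /e/ (V3) and /o/ (V4): hiatus — the boundary sits between the two vowels.
Between /o/ (V4) and /e/ (V5): /jpw/ — longest licit onset from the right is /pw/, leaving /j/ as coda.

pwcjw.nc.re.oj.pwew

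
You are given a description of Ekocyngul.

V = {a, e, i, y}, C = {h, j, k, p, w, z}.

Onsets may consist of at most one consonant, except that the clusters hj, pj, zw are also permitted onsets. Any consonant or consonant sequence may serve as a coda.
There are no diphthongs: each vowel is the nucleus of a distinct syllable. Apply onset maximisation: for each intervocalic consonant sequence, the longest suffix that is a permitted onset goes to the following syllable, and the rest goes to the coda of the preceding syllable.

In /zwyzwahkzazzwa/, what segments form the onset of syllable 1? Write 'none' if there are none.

zw

Nuclei (vowels): y, a, a, a → 4 syllables.
Between /y/ (V1) and /a/ (V2): /zw/ is a licit onset in full, so it all attaches to the next syllable.
Between /a/ (V2) and /a/ (V3): /hkz/; trying suffixes from longest down, /z/ is the first permitted one, so coda /hk/ | onset /z/.
Between /a/ (V3) and /a/ (V4): cluster /zzw/ — the longest permitted-onset suffix is /zw/; onset = /zw/, preceding coda = /z/.
So the parse is zwy.zwahk.zaz.zwa.
Syllable 1 is /zwy/: onset /zw/, nucleus /y/, coda ∅.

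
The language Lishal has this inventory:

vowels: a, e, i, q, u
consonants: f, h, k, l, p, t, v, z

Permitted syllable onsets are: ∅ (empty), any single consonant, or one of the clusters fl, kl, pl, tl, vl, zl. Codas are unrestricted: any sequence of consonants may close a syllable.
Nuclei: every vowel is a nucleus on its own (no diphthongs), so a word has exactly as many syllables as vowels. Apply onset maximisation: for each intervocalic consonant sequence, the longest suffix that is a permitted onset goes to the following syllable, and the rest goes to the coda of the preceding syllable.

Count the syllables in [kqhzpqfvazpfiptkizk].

5

Nuclei (vowels): q, q, a, i, i → 5 syllables.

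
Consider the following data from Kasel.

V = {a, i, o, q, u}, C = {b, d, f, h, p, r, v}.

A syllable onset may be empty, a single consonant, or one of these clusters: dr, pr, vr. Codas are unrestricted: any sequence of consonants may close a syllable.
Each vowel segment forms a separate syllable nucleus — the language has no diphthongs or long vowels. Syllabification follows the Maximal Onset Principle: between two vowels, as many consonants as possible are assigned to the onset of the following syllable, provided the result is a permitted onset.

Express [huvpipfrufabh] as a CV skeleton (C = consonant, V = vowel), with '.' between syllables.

CVC.CVCC.CV.CVCC

Vowels present: u, i, u, a; each is a nucleus, giving 4 syllables.
V1 /u/ – V2 /i/: /vp/; trying suffixes from longest down, /p/ is the first permitted one, so coda /v/ | onset /p/.
V2 /i/ – V3 /u/: /pfr/ splits as /pf/ + /r/ (/r/ is the longest suffix that is a licit onset).
V3 /u/ – V4 /a/: /f/ → onset of the next syllable (single consonants are always licit onsets).
Result: huv.pipf.ru.fabh.
Mapping each syllable to C/V: /huv/ → CVC, /pipf/ → CVCC, /ru/ → CV, /fabh/ → CVCC.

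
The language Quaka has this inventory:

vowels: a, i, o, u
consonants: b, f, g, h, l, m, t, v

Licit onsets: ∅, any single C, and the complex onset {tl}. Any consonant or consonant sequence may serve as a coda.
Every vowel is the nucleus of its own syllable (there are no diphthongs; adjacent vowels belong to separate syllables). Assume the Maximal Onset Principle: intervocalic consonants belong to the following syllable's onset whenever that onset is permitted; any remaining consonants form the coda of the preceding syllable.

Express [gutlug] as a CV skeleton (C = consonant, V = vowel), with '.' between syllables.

CV.CCVC

Nuclei (vowels): u, u → 2 syllables.
σ1/σ2 boundary: /tl/ is a licit onset in full, so it all attaches to the next syllable.
Putting it together: gu.tlug.
Mapping each syllable to C/V: /gu/ → CV, /tlug/ → CCVC.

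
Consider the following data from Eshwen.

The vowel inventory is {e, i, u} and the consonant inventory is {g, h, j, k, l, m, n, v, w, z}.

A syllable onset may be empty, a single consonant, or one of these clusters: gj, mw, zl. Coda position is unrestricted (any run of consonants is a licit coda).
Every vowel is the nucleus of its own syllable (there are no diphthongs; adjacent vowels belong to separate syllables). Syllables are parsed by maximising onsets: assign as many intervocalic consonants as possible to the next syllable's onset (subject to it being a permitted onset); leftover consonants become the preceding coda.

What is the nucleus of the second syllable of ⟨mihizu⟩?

Vowels present: i, i, u; each is a nucleus, giving 3 syllables.
The second nucleus (vowel 2 from the left) is /i/.

i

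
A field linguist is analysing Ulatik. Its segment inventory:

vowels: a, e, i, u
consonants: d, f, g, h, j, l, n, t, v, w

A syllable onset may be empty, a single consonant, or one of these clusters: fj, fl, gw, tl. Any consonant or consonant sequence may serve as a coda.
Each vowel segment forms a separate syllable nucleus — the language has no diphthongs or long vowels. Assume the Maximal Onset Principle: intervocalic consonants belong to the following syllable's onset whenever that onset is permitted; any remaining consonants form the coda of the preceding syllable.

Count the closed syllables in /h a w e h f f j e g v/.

Nuclei (vowels): a, e, e → 3 syllables.
V1 /a/ – V2 /e/: just /w/ — single C goes to the following onset.
V2 /e/ – V3 /e/: /hffj/ — longest licit onset from the right is /fj/, leaving /hf/ as coda.
Syllabification: ha.wehf.fjegv.
Classifying each syllable: /ha/ (open), /wehf/ (closed), /fjegv/ (closed).
Closed syllables: 2.

2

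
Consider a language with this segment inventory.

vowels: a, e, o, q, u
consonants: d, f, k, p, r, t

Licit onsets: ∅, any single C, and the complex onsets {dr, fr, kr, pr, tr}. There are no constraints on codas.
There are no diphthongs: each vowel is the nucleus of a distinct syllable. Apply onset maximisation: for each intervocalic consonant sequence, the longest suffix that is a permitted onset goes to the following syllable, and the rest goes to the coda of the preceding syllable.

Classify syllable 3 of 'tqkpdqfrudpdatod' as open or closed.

Nuclei (vowels): q, q, u, a, o → 5 syllables.
/q…q/ gap (V1→V2): cluster /kpd/ — the longest permitted-onset suffix is /d/; onset = /d/, preceding coda = /kp/.
/q…u/ gap (V2→V3): /fr/ — entire cluster is a permitted onset → onset /fr/, coda ∅.
/u…a/ gap (V3→V4): /dpd/ splits as /dp/ + /d/ (/d/ is the longest suffix that is a licit onset).
/a…o/ gap (V4→V5): just /t/ — single C goes to the following onset.
Result: tqkp.dq.frudp.da.tod.
Syllable 3 is /frudp/ with coda /dp/, so it is closed.

closed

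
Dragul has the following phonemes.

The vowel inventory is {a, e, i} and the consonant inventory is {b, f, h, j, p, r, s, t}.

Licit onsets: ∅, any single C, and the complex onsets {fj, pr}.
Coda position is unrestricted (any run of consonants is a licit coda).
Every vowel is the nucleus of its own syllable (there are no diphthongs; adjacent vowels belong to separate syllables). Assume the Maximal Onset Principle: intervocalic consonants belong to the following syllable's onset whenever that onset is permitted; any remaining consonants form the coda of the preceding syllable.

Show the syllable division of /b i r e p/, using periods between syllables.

bi.rep

Nuclei (vowels): i, e → 2 syllables.
/i…e/ gap (V1→V2): /r/ → onset of the next syllable (single consonants are always licit onsets).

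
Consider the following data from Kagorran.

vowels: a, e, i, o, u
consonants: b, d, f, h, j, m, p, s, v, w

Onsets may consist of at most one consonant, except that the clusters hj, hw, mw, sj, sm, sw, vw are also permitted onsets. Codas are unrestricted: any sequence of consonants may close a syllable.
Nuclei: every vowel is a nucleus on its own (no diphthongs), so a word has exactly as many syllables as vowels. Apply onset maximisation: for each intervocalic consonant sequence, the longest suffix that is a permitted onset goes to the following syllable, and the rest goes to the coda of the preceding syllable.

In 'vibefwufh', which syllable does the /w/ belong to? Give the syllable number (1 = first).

Vowels present: i, e, u; each is a nucleus, giving 3 syllables.
V1 /i/ – V2 /e/: just /b/ — single C goes to the following onset.
V2 /e/ – V3 /u/: /fw/ — longest licit onset from the right is /w/, leaving /f/ as coda.
Result: vi.bef.wufh.
The /w/ is in the onset of syllable 3 (/wufh/).

3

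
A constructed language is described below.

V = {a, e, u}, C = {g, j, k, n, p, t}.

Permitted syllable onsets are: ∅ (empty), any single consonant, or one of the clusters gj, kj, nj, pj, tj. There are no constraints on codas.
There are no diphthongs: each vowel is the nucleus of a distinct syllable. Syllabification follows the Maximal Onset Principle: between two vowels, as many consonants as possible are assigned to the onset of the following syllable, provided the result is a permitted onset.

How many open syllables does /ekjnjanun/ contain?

Nuclei (vowels): e, a, u → 3 syllables.
σ1/σ2 boundary: /kjnj/ — longest licit onset from the right is /nj/, leaving /kj/ as coda.
σ2/σ3 boundary: /n/ → onset of the next syllable (single consonants are always licit onsets).
Result: ekj.nja.nun.
Classifying each syllable: /ekj/ (closed), /nja/ (open), /nun/ (closed).
Open syllables: 1.

1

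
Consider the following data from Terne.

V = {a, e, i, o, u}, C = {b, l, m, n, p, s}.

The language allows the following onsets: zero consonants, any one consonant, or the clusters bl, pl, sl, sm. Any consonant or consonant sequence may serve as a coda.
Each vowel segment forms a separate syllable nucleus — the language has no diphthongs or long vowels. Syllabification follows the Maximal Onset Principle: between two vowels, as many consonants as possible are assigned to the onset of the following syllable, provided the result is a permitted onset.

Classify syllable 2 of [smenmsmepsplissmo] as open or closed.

closed

Nuclei (vowels): e, e, i, o → 4 syllables.
/e…e/ gap (V1→V2): /nmsm/; trying suffixes from longest down, /sm/ is the first permitted one, so coda /nm/ | onset /sm/.
/e…i/ gap (V2→V3): /pspl/ — longest licit onset from the right is /pl/, leaving /ps/ as coda.
/i…o/ gap (V3→V4): cluster /ssm/ — the longest permitted-onset suffix is /sm/; onset = /sm/, preceding coda = /s/.
Putting it together: smenm.smeps.plis.smo.
Syllable 2 is /smeps/ with coda /ps/, so it is closed.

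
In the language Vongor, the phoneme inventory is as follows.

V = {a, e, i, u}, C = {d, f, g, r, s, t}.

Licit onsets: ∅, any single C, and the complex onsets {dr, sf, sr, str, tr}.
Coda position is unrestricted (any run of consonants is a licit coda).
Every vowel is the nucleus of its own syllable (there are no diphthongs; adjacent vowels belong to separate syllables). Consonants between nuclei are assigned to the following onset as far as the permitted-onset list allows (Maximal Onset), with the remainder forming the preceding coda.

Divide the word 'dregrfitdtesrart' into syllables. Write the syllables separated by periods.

Nuclei (vowels): e, i, e, a → 4 syllables.
Between /e/ (V1) and /i/ (V2): /grf/ splits as /gr/ + /f/ (/f/ is the longest suffix that is a licit onset).
Between /i/ (V2) and /e/ (V3): cluster /tdt/ — the longest permitted-onset suffix is /t/; onset = /t/, preceding coda = /td/.
Between /e/ (V3) and /a/ (V4): cluster /sr/ — /sr/ is itself a permitted onset, so the whole cluster goes right; preceding coda = ∅.

dregr.fitd.te.srart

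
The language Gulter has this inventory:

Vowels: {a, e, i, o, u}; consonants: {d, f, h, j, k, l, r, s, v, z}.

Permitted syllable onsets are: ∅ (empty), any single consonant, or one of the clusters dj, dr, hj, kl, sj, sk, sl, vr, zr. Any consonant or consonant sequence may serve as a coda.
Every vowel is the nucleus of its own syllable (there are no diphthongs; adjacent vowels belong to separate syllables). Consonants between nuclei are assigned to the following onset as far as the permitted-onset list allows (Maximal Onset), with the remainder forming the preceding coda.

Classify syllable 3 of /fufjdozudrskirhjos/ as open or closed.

Nuclei (vowels): u, o, u, i, o → 5 syllables.
σ1/σ2 boundary: cluster /fjd/ — the longest permitted-onset suffix is /d/; onset = /d/, preceding coda = /fj/.
σ2/σ3 boundary: /z/ → onset of the next syllable (single consonants are always licit onsets).
σ3/σ4 boundary: /drsk/ — longest licit onset from the right is /sk/, leaving /dr/ as coda.
σ4/σ5 boundary: /rhj/ splits as /r/ + /hj/ (/hj/ is the longest suffix that is a licit onset).
Putting it together: fufj.do.zudr.skir.hjos.
Syllable 3 is /zudr/ with coda /dr/, so it is closed.

closed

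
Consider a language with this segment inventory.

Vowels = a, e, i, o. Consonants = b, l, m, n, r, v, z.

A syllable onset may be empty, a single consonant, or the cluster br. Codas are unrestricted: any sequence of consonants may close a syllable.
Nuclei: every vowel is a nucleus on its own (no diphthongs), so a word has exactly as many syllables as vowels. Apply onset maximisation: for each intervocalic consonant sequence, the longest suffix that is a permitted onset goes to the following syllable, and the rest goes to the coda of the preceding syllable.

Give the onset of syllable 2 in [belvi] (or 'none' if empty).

The vowels are e, i — 2 nuclei, so 2 syllables.
Between /e/ (V1) and /i/ (V2): /lv/; trying suffixes from longest down, /v/ is the first permitted one, so coda /l/ | onset /v/.
Result: bel.vi.
Syllable 2 is /vi/: onset /v/, nucleus /i/, coda ∅.

v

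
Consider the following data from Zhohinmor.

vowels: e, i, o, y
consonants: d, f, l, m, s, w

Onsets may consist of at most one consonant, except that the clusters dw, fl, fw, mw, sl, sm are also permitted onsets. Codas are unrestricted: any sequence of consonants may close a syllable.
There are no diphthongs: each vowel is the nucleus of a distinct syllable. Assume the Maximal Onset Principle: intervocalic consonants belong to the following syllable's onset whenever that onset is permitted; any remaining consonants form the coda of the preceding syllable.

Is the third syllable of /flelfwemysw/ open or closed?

Nuclei (vowels): e, e, y → 3 syllables.
/e…e/ gap (V1→V2): /lfw/ splits as /l/ + /fw/ (/fw/ is the longest suffix that is a licit onset).
/e…y/ gap (V2→V3): /m/ is a single consonant, so it becomes the next onset.
Putting it together: flel.fwe.mysw.
Syllable 3 is /mysw/ with coda /sw/, so it is closed.

closed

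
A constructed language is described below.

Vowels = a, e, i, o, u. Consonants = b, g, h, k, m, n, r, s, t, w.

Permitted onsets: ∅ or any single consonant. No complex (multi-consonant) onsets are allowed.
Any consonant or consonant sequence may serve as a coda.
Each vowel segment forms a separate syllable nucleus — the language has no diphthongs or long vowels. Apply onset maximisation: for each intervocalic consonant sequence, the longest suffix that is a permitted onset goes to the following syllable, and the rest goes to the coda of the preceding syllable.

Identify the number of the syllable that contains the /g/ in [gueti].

1

Nuclei (vowels): u, e, i → 3 syllables.
σ1/σ2 boundary: no consonants, so the boundary falls immediately after /u/.
σ2/σ3 boundary: /t/ → onset of the next syllable (single consonants are always licit onsets).
So the parse is gu.e.ti.
The /g/ is in the onset of syllable 1 (/gu/).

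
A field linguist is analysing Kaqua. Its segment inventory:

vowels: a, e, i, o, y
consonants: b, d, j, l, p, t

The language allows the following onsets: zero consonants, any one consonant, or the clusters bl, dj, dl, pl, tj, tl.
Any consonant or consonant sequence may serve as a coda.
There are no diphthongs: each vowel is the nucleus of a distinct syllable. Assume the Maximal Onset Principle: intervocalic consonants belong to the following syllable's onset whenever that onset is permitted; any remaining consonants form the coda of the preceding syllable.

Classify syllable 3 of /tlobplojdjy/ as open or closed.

open

The vowels are o, o, y — 3 nuclei, so 3 syllables.
σ1/σ2 boundary: /bpl/ — longest licit onset from the right is /pl/, leaving /b/ as coda.
σ2/σ3 boundary: cluster /jdj/ — the longest permitted-onset suffix is /dj/; onset = /dj/, preceding coda = /j/.
Putting it together: tlob.ploj.djy.
Syllable 3 is /djy/; it ends in its nucleus with no coda, so it is open.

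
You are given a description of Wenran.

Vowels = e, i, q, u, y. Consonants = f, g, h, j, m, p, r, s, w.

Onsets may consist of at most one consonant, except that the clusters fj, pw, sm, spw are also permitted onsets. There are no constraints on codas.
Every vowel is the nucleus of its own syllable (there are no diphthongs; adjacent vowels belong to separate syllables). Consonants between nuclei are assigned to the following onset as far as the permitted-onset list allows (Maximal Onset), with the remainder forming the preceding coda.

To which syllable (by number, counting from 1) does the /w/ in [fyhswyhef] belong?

2

The vowels are y, y, e — 3 nuclei, so 3 syllables.
σ1/σ2 boundary: /hsw/ — longest licit onset from the right is /w/, leaving /hs/ as coda.
σ2/σ3 boundary: /h/ is a single consonant, so it becomes the next onset.
Syllabification: fyhs.wy.hef.
The /w/ is in the onset of syllable 2 (/wy/).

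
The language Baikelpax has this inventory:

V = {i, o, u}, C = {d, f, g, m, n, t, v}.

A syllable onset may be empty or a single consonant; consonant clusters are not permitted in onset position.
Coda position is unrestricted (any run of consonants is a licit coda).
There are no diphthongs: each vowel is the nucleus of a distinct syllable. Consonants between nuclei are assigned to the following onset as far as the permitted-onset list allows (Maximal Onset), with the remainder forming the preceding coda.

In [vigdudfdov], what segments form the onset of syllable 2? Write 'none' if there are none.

d

Vowels present: i, u, o; each is a nucleus, giving 3 syllables.
V1 /i/ – V2 /u/: cluster /gd/ — the longest permitted-onset suffix is /d/; onset = /d/, preceding coda = /g/.
V2 /u/ – V3 /o/: cluster /dfd/ — the longest permitted-onset suffix is /d/; onset = /d/, preceding coda = /df/.
Result: vig.dudf.dov.
Syllable 2 is /dudf/: onset /d/, nucleus /u/, coda /df/.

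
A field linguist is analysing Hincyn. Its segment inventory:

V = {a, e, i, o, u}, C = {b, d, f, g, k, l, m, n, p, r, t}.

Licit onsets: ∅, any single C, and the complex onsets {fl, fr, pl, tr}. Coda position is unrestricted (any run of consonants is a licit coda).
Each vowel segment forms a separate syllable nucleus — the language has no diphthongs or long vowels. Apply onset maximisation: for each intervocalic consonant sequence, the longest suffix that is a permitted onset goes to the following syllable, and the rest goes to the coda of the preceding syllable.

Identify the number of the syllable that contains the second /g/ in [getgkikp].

1

Vowels present: e, i; each is a nucleus, giving 2 syllables.
V1 /e/ – V2 /i/: /tgk/ splits as /tg/ + /k/ (/k/ is the longest suffix that is a licit onset).
Syllabification: getg.kikp.
The second /g/ is in the coda of syllable 1 (/getg/).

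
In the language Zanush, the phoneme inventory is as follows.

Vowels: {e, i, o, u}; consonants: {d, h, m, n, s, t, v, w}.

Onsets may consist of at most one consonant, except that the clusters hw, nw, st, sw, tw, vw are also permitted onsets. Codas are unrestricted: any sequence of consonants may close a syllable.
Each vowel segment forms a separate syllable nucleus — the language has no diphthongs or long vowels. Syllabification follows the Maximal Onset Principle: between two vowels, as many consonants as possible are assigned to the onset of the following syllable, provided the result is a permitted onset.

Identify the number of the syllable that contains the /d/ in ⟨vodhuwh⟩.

Vowels present: o, u; each is a nucleus, giving 2 syllables.
/o…u/ gap (V1→V2): /dh/; trying suffixes from longest down, /h/ is the first permitted one, so coda /d/ | onset /h/.
Syllabification: vod.huwh.
The /d/ is in the coda of syllable 1 (/vod/).

1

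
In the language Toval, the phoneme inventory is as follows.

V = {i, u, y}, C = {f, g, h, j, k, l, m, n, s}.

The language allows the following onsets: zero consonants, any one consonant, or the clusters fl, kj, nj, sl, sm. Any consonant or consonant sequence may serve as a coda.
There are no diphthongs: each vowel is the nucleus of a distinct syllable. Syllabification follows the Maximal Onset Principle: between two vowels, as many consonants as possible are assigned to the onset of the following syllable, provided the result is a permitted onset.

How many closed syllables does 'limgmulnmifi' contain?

Vowels present: i, u, i, i; each is a nucleus, giving 4 syllables.
σ1/σ2 boundary: /mgm/ splits as /mg/ + /m/ (/m/ is the longest suffix that is a licit onset).
σ2/σ3 boundary: /lnm/ — longest licit onset from the right is /m/, leaving /ln/ as coda.
σ3/σ4 boundary: just /f/ — single C goes to the following onset.
So the parse is limg.muln.mi.fi.
Classifying each syllable: /limg/ (closed), /muln/ (closed), /mi/ (open), /fi/ (open).
Closed syllables: 2.

2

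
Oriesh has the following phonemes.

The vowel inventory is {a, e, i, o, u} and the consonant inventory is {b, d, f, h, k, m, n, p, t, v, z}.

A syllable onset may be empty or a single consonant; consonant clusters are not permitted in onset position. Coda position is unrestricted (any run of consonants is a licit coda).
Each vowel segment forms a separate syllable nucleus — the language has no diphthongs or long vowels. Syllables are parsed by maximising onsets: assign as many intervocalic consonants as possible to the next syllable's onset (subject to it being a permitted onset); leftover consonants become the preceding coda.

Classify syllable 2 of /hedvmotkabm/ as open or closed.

Nuclei (vowels): e, o, a → 3 syllables.
/e…o/ gap (V1→V2): /dvm/; trying suffixes from longest down, /m/ is the first permitted one, so coda /dv/ | onset /m/.
/o…a/ gap (V2→V3): /tk/ — longest licit onset from the right is /k/, leaving /t/ as coda.
Putting it together: hedv.mot.kabm.
Syllable 2 is /mot/ with coda /t/, so it is closed.

closed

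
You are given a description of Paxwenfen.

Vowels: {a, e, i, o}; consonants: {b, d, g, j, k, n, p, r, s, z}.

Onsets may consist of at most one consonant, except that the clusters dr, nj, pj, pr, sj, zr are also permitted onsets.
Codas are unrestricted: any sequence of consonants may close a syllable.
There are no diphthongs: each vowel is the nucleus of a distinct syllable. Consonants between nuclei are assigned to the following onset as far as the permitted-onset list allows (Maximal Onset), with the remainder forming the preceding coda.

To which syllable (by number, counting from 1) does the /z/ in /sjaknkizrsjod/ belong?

2

Vowels present: a, i, o; each is a nucleus, giving 3 syllables.
/a…i/ gap (V1→V2): cluster /knk/ — the longest permitted-onset suffix is /k/; onset = /k/, preceding coda = /kn/.
/i…o/ gap (V2→V3): /zrsj/ splits as /zr/ + /sj/ (/sj/ is the longest suffix that is a licit onset).
Result: sjakn.kizr.sjod.
The /z/ is in the coda of syllable 2 (/kizr/).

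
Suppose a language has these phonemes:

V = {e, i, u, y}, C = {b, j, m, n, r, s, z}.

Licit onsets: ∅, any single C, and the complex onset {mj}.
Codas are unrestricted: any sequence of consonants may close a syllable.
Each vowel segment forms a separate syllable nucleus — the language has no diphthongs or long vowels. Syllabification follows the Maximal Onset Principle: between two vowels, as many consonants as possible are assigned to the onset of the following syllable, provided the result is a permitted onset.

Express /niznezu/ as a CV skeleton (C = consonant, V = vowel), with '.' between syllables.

CVC.CV.CV

Nuclei (vowels): i, e, u → 3 syllables.
V1 /i/ – V2 /e/: /zn/; trying suffixes from longest down, /n/ is the first permitted one, so coda /z/ | onset /n/.
V2 /e/ – V3 /u/: /z/ is a single consonant, so it becomes the next onset.
Putting it together: niz.ne.zu.
Mapping each syllable to C/V: /niz/ → CVC, /ne/ → CV, /zu/ → CV.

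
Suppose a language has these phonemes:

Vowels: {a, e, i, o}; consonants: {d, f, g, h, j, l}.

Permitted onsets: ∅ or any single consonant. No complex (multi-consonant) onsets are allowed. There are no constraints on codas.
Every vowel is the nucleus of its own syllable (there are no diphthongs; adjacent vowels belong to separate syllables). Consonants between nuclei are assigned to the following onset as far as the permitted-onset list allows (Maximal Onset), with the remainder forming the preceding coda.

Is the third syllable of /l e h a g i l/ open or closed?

The vowels are e, a, i — 3 nuclei, so 3 syllables.
Between /e/ (V1) and /a/ (V2): /h/ is a single consonant, so it becomes the next onset.
Between /a/ (V2) and /i/ (V3): /g/ is a single consonant, so it becomes the next onset.
Result: le.ha.gil.
Syllable 3 is /gil/ with coda /l/, so it is closed.

closed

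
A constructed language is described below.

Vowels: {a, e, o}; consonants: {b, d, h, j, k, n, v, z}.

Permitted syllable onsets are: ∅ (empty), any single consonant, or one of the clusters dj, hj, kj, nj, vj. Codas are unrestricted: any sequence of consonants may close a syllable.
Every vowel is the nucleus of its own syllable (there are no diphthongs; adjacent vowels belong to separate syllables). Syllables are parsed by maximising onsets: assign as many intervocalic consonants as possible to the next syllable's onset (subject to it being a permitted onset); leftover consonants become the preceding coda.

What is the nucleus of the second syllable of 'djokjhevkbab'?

e

The vowels are o, e, a — 3 nuclei, so 3 syllables.
The second nucleus (vowel 2 from the left) is /e/.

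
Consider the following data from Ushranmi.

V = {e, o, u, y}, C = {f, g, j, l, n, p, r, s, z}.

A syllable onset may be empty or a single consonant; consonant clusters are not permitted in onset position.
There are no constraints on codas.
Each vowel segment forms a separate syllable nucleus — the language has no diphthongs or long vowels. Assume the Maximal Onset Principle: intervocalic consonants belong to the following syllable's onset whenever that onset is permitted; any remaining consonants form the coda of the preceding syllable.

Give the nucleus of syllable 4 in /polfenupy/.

Vowels present: o, e, u, y; each is a nucleus, giving 4 syllables.
The fourth nucleus (vowel 4 from the left) is /y/.

y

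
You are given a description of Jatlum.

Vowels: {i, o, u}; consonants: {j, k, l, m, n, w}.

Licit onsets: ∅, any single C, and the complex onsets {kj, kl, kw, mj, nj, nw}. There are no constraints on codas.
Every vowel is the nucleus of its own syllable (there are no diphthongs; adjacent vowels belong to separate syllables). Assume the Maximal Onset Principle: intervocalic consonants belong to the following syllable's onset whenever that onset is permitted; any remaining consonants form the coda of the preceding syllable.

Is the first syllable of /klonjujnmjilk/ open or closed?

open

Vowels present: o, u, i; each is a nucleus, giving 3 syllables.
Between /o/ (V1) and /u/ (V2): /nj/ is a licit onset in full, so it all attaches to the next syllable.
Between /u/ (V2) and /i/ (V3): cluster /jnmj/ — the longest permitted-onset suffix is /mj/; onset = /mj/, preceding coda = /jn/.
Syllabification: klo.njujn.mjilk.
Syllable 1 is /klo/; it ends in its nucleus with no coda, so it is open.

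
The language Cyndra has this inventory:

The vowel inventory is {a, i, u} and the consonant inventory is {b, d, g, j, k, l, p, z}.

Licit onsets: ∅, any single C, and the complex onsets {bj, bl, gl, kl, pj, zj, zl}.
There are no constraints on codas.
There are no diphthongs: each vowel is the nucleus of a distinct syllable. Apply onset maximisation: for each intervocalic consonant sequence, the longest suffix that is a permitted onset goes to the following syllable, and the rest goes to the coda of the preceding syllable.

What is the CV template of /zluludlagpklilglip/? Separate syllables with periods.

Vowels present: u, u, a, i, i; each is a nucleus, giving 5 syllables.
V1 /u/ – V2 /u/: just /l/ — single C goes to the following onset.
V2 /u/ – V3 /a/: /dl/ — longest licit onset from the right is /l/, leaving /d/ as coda.
V3 /a/ – V4 /i/: cluster /gpkl/ — the longest permitted-onset suffix is /kl/; onset = /kl/, preceding coda = /gp/.
V4 /i/ – V5 /i/: /lgl/ — longest licit onset from the right is /gl/, leaving /l/ as coda.
So the parse is zlu.lud.lagp.klil.glip.
Mapping each syllable to C/V: /zlu/ → CCV, /lud/ → CVC, /lagp/ → CVCC, /klil/ → CCVC, /glip/ → CCVC.

CCV.CVC.CVCC.CCVC.CCVC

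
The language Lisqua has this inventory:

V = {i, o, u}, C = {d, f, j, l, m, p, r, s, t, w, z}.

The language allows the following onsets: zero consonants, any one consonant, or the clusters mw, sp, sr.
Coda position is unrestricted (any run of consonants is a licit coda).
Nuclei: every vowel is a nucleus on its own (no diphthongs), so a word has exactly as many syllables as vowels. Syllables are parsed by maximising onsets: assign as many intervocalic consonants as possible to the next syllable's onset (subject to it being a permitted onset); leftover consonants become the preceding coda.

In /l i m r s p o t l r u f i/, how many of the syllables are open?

2

Vowels present: i, o, u, i; each is a nucleus, giving 4 syllables.
V1 /i/ – V2 /o/: /mrsp/ — longest licit onset from the right is /sp/, leaving /mr/ as coda.
V2 /o/ – V3 /u/: /tlr/ splits as /tl/ + /r/ (/r/ is the longest suffix that is a licit onset).
V3 /u/ – V4 /i/: just /f/ — single C goes to the following onset.
Result: limr.spotl.ru.fi.
Classifying each syllable: /limr/ (closed), /spotl/ (closed), /ru/ (open), /fi/ (open).
Open syllables: 2.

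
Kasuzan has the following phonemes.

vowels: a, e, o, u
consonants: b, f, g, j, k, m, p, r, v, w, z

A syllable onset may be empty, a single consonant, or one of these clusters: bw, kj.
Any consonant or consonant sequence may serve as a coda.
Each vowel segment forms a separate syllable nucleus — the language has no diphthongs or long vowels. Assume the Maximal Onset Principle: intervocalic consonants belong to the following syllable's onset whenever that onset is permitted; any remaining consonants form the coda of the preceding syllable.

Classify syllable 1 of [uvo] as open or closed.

open

Nuclei (vowels): u, o → 2 syllables.
/u…o/ gap (V1→V2): just /v/ — single C goes to the following onset.
Syllabification: u.vo.
Syllable 1 is /u/; it ends in its nucleus with no coda, so it is open.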